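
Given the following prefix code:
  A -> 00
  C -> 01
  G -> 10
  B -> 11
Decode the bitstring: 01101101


Decoding step by step:
Bits 01 -> C
Bits 10 -> G
Bits 11 -> B
Bits 01 -> C


Decoded message: CGBC


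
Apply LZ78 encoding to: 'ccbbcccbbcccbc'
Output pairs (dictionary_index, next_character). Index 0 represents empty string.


LZ78 encoding steps:
Dictionary: {0: ''}
Step 1: w='' (idx 0), next='c' -> output (0, 'c'), add 'c' as idx 1
Step 2: w='c' (idx 1), next='b' -> output (1, 'b'), add 'cb' as idx 2
Step 3: w='' (idx 0), next='b' -> output (0, 'b'), add 'b' as idx 3
Step 4: w='c' (idx 1), next='c' -> output (1, 'c'), add 'cc' as idx 4
Step 5: w='cb' (idx 2), next='b' -> output (2, 'b'), add 'cbb' as idx 5
Step 6: w='cc' (idx 4), next='c' -> output (4, 'c'), add 'ccc' as idx 6
Step 7: w='b' (idx 3), next='c' -> output (3, 'c'), add 'bc' as idx 7


Encoded: [(0, 'c'), (1, 'b'), (0, 'b'), (1, 'c'), (2, 'b'), (4, 'c'), (3, 'c')]


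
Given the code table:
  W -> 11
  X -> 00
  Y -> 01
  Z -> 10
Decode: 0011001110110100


Decoding:
00 -> X
11 -> W
00 -> X
11 -> W
10 -> Z
11 -> W
01 -> Y
00 -> X


Result: XWXWZWYX


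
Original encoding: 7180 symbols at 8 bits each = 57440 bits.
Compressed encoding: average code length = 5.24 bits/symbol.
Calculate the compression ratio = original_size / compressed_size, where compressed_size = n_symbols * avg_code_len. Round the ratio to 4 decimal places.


original_size = n_symbols * orig_bits = 7180 * 8 = 57440 bits
compressed_size = n_symbols * avg_code_len = 7180 * 5.24 = 37623.2 bits
ratio = original_size / compressed_size = 57440 / 37623.2 = 1.5267

Compression ratio = 1.5267


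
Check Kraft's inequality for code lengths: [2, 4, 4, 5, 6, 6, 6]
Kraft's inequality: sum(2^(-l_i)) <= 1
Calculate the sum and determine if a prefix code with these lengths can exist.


Sum = 2^(-2) + 2^(-4) + 2^(-4) + 2^(-5) + 2^(-6) + 2^(-6) + 2^(-6)
    = 0.25 + 0.0625 + 0.0625 + 0.03125 + 0.015625 + 0.015625 + 0.015625
    = 29/64 = 0.453125
Since 0.453125 <= 1, Kraft's inequality IS satisfied.
A prefix code with these lengths CAN exist.

Kraft sum = 0.453125. Satisfied.


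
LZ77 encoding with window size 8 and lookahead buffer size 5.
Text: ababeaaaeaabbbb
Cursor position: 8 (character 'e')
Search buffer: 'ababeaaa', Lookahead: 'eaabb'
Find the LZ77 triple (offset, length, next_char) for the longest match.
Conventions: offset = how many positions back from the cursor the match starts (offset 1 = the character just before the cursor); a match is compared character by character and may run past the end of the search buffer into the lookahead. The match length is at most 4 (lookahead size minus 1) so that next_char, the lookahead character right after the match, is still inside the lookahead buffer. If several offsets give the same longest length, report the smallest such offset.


Try each offset into the search buffer:
  offset=1 (pos 7, char 'a'): match length 0
  offset=2 (pos 6, char 'a'): match length 0
  offset=3 (pos 5, char 'a'): match length 0
  offset=4 (pos 4, char 'e'): match length 3
  offset=5 (pos 3, char 'b'): match length 0
  offset=6 (pos 2, char 'a'): match length 0
  offset=7 (pos 1, char 'b'): match length 0
  offset=8 (pos 0, char 'a'): match length 0
Longest match has length 3 at offset 4.
next_char = character at position 8 + 3 = 11 -> 'b'

Best match: offset=4, length=3 (matching 'eaa' starting at position 4)
LZ77 triple: (4, 3, 'b')


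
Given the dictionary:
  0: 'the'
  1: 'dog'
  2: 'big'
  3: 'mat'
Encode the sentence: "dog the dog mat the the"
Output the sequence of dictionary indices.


Look up each word in the dictionary:
  'dog' -> 1
  'the' -> 0
  'dog' -> 1
  'mat' -> 3
  'the' -> 0
  'the' -> 0

Encoded: [1, 0, 1, 3, 0, 0]


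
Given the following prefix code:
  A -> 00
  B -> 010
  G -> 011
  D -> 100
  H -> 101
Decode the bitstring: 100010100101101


Decoding step by step:
Bits 100 -> D
Bits 010 -> B
Bits 100 -> D
Bits 101 -> H
Bits 101 -> H


Decoded message: DBDHH


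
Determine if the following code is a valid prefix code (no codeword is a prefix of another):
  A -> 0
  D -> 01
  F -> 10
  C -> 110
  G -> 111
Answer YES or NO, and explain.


Checking each pair (does one codeword prefix another?):
  A='0' vs D='01': prefix -- VIOLATION

NO -- this is NOT a valid prefix code. A (0) is a prefix of D (01).


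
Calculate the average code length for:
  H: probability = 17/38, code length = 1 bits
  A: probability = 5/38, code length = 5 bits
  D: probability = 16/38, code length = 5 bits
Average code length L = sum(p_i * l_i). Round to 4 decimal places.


Weighted contributions p_i * l_i:
  H: (17/38) * 1 = 17/38
  A: (5/38) * 5 = 25/38
  D: (16/38) * 5 = 80/38
Sum = (17 + 25 + 80)/38 = 122/38

L = 122/38 = 3.2105 bits/symbol


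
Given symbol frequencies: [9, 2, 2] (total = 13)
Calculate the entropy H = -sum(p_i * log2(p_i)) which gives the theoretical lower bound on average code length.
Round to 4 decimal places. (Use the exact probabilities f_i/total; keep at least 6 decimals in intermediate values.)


Per-symbol terms -p_i * log2(p_i) with p_i = f_i/13:
  p = 9/13 = 0.692308: log2(p) = -0.530515, -p*log2(p) = 0.367279
  p = 2/13 = 0.153846: log2(p) = -2.700440, -p*log2(p) = 0.415452
  p = 2/13 = 0.153846: log2(p) = -2.700440, -p*log2(p) = 0.415452
H = 0.367279 + 0.415452 + 0.415452 = 1.198183

H = 1.1982 bits/symbol


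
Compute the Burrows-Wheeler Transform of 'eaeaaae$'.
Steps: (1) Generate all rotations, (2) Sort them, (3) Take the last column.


Rotations (sorted):
  0: $eaeaaae -> last char: e
  1: aaae$eae -> last char: e
  2: aae$eaea -> last char: a
  3: ae$eaeaa -> last char: a
  4: aeaaae$e -> last char: e
  5: e$eaeaaa -> last char: a
  6: eaaae$ea -> last char: a
  7: eaeaaae$ -> last char: $


BWT = eeaaeaa$


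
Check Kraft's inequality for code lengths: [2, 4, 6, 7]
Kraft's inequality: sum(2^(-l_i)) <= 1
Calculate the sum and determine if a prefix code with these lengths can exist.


Sum = 2^(-2) + 2^(-4) + 2^(-6) + 2^(-7)
    = 0.25 + 0.0625 + 0.015625 + 0.0078125
    = 43/128 = 0.3359375
Since 0.3359375 <= 1, Kraft's inequality IS satisfied.
A prefix code with these lengths CAN exist.

Kraft sum = 0.3359375. Satisfied.


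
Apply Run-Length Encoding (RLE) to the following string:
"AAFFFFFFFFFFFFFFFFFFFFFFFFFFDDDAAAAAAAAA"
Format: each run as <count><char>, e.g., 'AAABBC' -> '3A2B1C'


Scanning runs left to right:
  i=0: run of 'A' x 2 -> '2A'
  i=2: run of 'F' x 26 -> '26F'
  i=28: run of 'D' x 3 -> '3D'
  i=31: run of 'A' x 9 -> '9A'

RLE = 2A26F3D9A


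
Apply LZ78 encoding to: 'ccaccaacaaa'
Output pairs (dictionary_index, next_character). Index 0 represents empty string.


LZ78 encoding steps:
Dictionary: {0: ''}
Step 1: w='' (idx 0), next='c' -> output (0, 'c'), add 'c' as idx 1
Step 2: w='c' (idx 1), next='a' -> output (1, 'a'), add 'ca' as idx 2
Step 3: w='c' (idx 1), next='c' -> output (1, 'c'), add 'cc' as idx 3
Step 4: w='' (idx 0), next='a' -> output (0, 'a'), add 'a' as idx 4
Step 5: w='a' (idx 4), next='c' -> output (4, 'c'), add 'ac' as idx 5
Step 6: w='a' (idx 4), next='a' -> output (4, 'a'), add 'aa' as idx 6
Step 7: w='a' (idx 4), end of input -> output (4, '')


Encoded: [(0, 'c'), (1, 'a'), (1, 'c'), (0, 'a'), (4, 'c'), (4, 'a'), (4, '')]


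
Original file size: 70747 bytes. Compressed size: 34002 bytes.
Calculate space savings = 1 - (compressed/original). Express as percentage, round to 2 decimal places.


ratio = compressed/original = 34002/70747 = 0.480614
savings = 1 - ratio = 1 - 0.480614 = 0.519386
as a percentage: 0.519386 * 100 = 51.94%

Space savings = 1 - 34002/70747 = 51.94%


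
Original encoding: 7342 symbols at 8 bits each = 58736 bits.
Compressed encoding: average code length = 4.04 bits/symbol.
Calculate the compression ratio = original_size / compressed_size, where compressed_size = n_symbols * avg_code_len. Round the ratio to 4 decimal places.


original_size = n_symbols * orig_bits = 7342 * 8 = 58736 bits
compressed_size = n_symbols * avg_code_len = 7342 * 4.04 = 29661.68 bits
ratio = original_size / compressed_size = 58736 / 29661.68 = 1.9802

Compression ratio = 1.9802


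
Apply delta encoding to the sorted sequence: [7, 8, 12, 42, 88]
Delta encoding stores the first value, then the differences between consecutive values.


First value: 7
Deltas:
  8 - 7 = 1
  12 - 8 = 4
  42 - 12 = 30
  88 - 42 = 46


Delta encoded: [7, 1, 4, 30, 46]


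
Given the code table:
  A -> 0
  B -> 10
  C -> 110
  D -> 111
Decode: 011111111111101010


Decoding:
0 -> A
111 -> D
111 -> D
111 -> D
111 -> D
0 -> A
10 -> B
10 -> B


Result: ADDDDABB


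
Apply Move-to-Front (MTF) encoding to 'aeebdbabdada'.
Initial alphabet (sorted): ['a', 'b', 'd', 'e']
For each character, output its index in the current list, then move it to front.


MTF encoding:
'a': index 0 in ['a', 'b', 'd', 'e'] -> ['a', 'b', 'd', 'e']
'e': index 3 in ['a', 'b', 'd', 'e'] -> ['e', 'a', 'b', 'd']
'e': index 0 in ['e', 'a', 'b', 'd'] -> ['e', 'a', 'b', 'd']
'b': index 2 in ['e', 'a', 'b', 'd'] -> ['b', 'e', 'a', 'd']
'd': index 3 in ['b', 'e', 'a', 'd'] -> ['d', 'b', 'e', 'a']
'b': index 1 in ['d', 'b', 'e', 'a'] -> ['b', 'd', 'e', 'a']
'a': index 3 in ['b', 'd', 'e', 'a'] -> ['a', 'b', 'd', 'e']
'b': index 1 in ['a', 'b', 'd', 'e'] -> ['b', 'a', 'd', 'e']
'd': index 2 in ['b', 'a', 'd', 'e'] -> ['d', 'b', 'a', 'e']
'a': index 2 in ['d', 'b', 'a', 'e'] -> ['a', 'd', 'b', 'e']
'd': index 1 in ['a', 'd', 'b', 'e'] -> ['d', 'a', 'b', 'e']
'a': index 1 in ['d', 'a', 'b', 'e'] -> ['a', 'd', 'b', 'e']


Output: [0, 3, 0, 2, 3, 1, 3, 1, 2, 2, 1, 1]


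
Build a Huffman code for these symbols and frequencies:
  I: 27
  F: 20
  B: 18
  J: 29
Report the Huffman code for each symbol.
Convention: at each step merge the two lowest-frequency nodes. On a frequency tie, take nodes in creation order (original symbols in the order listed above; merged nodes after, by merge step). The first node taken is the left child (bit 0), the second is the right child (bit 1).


Huffman tree construction:
Step 1: Merge B(18) + F(20) = 38
Step 2: Merge I(27) + J(29) = 56
Step 3: Merge (B+F)(38) + (I+J)(56) = 94
Read each symbol's code off the tree from the root (left child = 0, right child = 1).

Codes:
  I: 10 (length 2)
  F: 01 (length 2)
  B: 00 (length 2)
  J: 11 (length 2)
Average code length: 188/94 = 2.0000 bits/symbol


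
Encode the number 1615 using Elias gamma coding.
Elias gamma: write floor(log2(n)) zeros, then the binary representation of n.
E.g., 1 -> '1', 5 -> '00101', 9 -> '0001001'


num_bits = floor(log2(1615)) + 1 = 11
leading_zeros = num_bits - 1 = 10
binary(1615) = 11001001111

Elias gamma(1615) = '0000000000' + '11001001111' = 000000000011001001111 (21 bits)


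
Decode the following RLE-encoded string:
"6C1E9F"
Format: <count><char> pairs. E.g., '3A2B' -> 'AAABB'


Expanding each <count><char> pair:
  6C -> 'CCCCCC'
  1E -> 'E'
  9F -> 'FFFFFFFFF'

Decoded = CCCCCCEFFFFFFFFF


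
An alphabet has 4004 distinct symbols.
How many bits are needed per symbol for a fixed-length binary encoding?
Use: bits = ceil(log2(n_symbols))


log2(4004) = 11.9672
Bracket: 2^11 = 2048 < 4004 <= 2^12 = 4096
So ceil(log2(4004)) = 12

bits = ceil(log2(4004)) = ceil(11.9672) = 12 bits


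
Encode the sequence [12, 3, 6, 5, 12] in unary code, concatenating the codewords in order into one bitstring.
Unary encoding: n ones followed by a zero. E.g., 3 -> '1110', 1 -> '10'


Encode each number as n ones followed by a terminating 0:
  12 -> 1111111111110 (13 bits)
  3 -> 1110 (4 bits)
  6 -> 1111110 (7 bits)
  5 -> 111110 (6 bits)
  12 -> 1111111111110 (13 bits)
Total length = 13 + 4 + 7 + 6 + 13 = 43 bits.

Unary([12, 3, 6, 5, 12]) = 1111111111110111011111101111101111111111110 (43 bits)


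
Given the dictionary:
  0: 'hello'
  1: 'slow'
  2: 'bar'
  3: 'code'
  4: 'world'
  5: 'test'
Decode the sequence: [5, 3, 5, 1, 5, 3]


Look up each index in the dictionary:
  5 -> 'test'
  3 -> 'code'
  5 -> 'test'
  1 -> 'slow'
  5 -> 'test'
  3 -> 'code'

Decoded: "test code test slow test code"


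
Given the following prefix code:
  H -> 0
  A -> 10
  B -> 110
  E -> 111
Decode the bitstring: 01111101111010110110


Decoding step by step:
Bits 0 -> H
Bits 111 -> E
Bits 110 -> B
Bits 111 -> E
Bits 10 -> A
Bits 10 -> A
Bits 110 -> B
Bits 110 -> B


Decoded message: HEBEAABB


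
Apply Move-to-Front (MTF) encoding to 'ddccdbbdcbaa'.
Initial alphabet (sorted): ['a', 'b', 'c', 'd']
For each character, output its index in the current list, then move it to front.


MTF encoding:
'd': index 3 in ['a', 'b', 'c', 'd'] -> ['d', 'a', 'b', 'c']
'd': index 0 in ['d', 'a', 'b', 'c'] -> ['d', 'a', 'b', 'c']
'c': index 3 in ['d', 'a', 'b', 'c'] -> ['c', 'd', 'a', 'b']
'c': index 0 in ['c', 'd', 'a', 'b'] -> ['c', 'd', 'a', 'b']
'd': index 1 in ['c', 'd', 'a', 'b'] -> ['d', 'c', 'a', 'b']
'b': index 3 in ['d', 'c', 'a', 'b'] -> ['b', 'd', 'c', 'a']
'b': index 0 in ['b', 'd', 'c', 'a'] -> ['b', 'd', 'c', 'a']
'd': index 1 in ['b', 'd', 'c', 'a'] -> ['d', 'b', 'c', 'a']
'c': index 2 in ['d', 'b', 'c', 'a'] -> ['c', 'd', 'b', 'a']
'b': index 2 in ['c', 'd', 'b', 'a'] -> ['b', 'c', 'd', 'a']
'a': index 3 in ['b', 'c', 'd', 'a'] -> ['a', 'b', 'c', 'd']
'a': index 0 in ['a', 'b', 'c', 'd'] -> ['a', 'b', 'c', 'd']


Output: [3, 0, 3, 0, 1, 3, 0, 1, 2, 2, 3, 0]


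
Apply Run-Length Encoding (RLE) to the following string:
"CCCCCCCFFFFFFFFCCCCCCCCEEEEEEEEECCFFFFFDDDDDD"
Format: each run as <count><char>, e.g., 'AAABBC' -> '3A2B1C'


Scanning runs left to right:
  i=0: run of 'C' x 7 -> '7C'
  i=7: run of 'F' x 8 -> '8F'
  i=15: run of 'C' x 8 -> '8C'
  i=23: run of 'E' x 9 -> '9E'
  i=32: run of 'C' x 2 -> '2C'
  i=34: run of 'F' x 5 -> '5F'
  i=39: run of 'D' x 6 -> '6D'

RLE = 7C8F8C9E2C5F6D


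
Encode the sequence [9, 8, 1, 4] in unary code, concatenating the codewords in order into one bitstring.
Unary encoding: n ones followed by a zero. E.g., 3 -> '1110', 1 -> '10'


Encode each number as n ones followed by a terminating 0:
  9 -> 1111111110 (10 bits)
  8 -> 111111110 (9 bits)
  1 -> 10 (2 bits)
  4 -> 11110 (5 bits)
Total length = 10 + 9 + 2 + 5 = 26 bits.

Unary([9, 8, 1, 4]) = 11111111101111111101011110 (26 bits)


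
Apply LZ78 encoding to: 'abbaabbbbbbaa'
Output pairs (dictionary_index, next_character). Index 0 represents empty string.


LZ78 encoding steps:
Dictionary: {0: ''}
Step 1: w='' (idx 0), next='a' -> output (0, 'a'), add 'a' as idx 1
Step 2: w='' (idx 0), next='b' -> output (0, 'b'), add 'b' as idx 2
Step 3: w='b' (idx 2), next='a' -> output (2, 'a'), add 'ba' as idx 3
Step 4: w='a' (idx 1), next='b' -> output (1, 'b'), add 'ab' as idx 4
Step 5: w='b' (idx 2), next='b' -> output (2, 'b'), add 'bb' as idx 5
Step 6: w='bb' (idx 5), next='b' -> output (5, 'b'), add 'bbb' as idx 6
Step 7: w='a' (idx 1), next='a' -> output (1, 'a'), add 'aa' as idx 7


Encoded: [(0, 'a'), (0, 'b'), (2, 'a'), (1, 'b'), (2, 'b'), (5, 'b'), (1, 'a')]


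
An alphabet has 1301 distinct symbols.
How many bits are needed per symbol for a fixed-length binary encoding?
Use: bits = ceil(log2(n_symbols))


log2(1301) = 10.3454
Bracket: 2^10 = 1024 < 1301 <= 2^11 = 2048
So ceil(log2(1301)) = 11

bits = ceil(log2(1301)) = ceil(10.3454) = 11 bits


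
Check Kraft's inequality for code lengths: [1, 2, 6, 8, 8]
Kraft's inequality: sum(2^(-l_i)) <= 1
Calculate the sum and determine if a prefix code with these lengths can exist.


Sum = 2^(-1) + 2^(-2) + 2^(-6) + 2^(-8) + 2^(-8)
    = 0.5 + 0.25 + 0.015625 + 0.00390625 + 0.00390625
    = 198/256 = 0.7734375
Since 0.7734375 <= 1, Kraft's inequality IS satisfied.
A prefix code with these lengths CAN exist.

Kraft sum = 0.7734375. Satisfied.


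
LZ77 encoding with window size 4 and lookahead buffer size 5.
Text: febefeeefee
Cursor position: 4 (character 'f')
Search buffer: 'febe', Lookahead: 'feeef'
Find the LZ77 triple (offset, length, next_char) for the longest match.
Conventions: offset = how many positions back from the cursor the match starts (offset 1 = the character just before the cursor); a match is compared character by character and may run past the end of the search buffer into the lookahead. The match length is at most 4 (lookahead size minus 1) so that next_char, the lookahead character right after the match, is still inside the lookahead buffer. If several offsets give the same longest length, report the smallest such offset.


Try each offset into the search buffer:
  offset=1 (pos 3, char 'e'): match length 0
  offset=2 (pos 2, char 'b'): match length 0
  offset=3 (pos 1, char 'e'): match length 0
  offset=4 (pos 0, char 'f'): match length 2
Longest match has length 2 at offset 4.
next_char = character at position 4 + 2 = 6 -> 'e'

Best match: offset=4, length=2 (matching 'fe' starting at position 0)
LZ77 triple: (4, 2, 'e')


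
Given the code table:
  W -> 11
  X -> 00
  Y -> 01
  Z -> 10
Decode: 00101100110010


Decoding:
00 -> X
10 -> Z
11 -> W
00 -> X
11 -> W
00 -> X
10 -> Z


Result: XZWXWXZ


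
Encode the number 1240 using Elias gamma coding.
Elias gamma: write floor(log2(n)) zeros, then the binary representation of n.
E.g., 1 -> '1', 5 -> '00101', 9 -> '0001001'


num_bits = floor(log2(1240)) + 1 = 11
leading_zeros = num_bits - 1 = 10
binary(1240) = 10011011000

Elias gamma(1240) = '0000000000' + '10011011000' = 000000000010011011000 (21 bits)


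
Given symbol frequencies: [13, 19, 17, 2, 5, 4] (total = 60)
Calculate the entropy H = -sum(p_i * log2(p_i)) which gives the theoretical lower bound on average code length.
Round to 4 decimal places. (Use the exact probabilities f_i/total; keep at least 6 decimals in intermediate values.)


Per-symbol terms -p_i * log2(p_i) with p_i = f_i/60:
  p = 13/60 = 0.216667: log2(p) = -2.206451, -p*log2(p) = 0.478064
  p = 19/60 = 0.316667: log2(p) = -1.658963, -p*log2(p) = 0.525338
  p = 17/60 = 0.283333: log2(p) = -1.819428, -p*log2(p) = 0.515505
  p = 2/60 = 0.033333: log2(p) = -4.906891, -p*log2(p) = 0.163563
  p = 5/60 = 0.083333: log2(p) = -3.584963, -p*log2(p) = 0.298747
  p = 4/60 = 0.066667: log2(p) = -3.906891, -p*log2(p) = 0.260459
H = 0.478064 + 0.525338 + 0.515505 + 0.163563 + 0.298747 + 0.260459 = 2.241676

H = 2.2417 bits/symbol


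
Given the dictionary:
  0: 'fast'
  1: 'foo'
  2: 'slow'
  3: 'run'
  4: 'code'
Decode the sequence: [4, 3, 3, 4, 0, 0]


Look up each index in the dictionary:
  4 -> 'code'
  3 -> 'run'
  3 -> 'run'
  4 -> 'code'
  0 -> 'fast'
  0 -> 'fast'

Decoded: "code run run code fast fast"


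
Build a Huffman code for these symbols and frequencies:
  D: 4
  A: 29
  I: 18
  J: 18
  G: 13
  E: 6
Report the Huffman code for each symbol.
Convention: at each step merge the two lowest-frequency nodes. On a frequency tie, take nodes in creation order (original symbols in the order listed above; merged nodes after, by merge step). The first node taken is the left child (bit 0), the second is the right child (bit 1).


Huffman tree construction:
Step 1: Merge D(4) + E(6) = 10
Step 2: Merge (D+E)(10) + G(13) = 23
Step 3: Merge I(18) + J(18) = 36
Step 4: Merge ((D+E)+G)(23) + A(29) = 52
Step 5: Merge (I+J)(36) + (((D+E)+G)+A)(52) = 88
Read each symbol's code off the tree from the root (left child = 0, right child = 1).

Codes:
  D: 1000 (length 4)
  A: 11 (length 2)
  I: 00 (length 2)
  J: 01 (length 2)
  G: 101 (length 3)
  E: 1001 (length 4)
Average code length: 209/88 = 2.3750 bits/symbol


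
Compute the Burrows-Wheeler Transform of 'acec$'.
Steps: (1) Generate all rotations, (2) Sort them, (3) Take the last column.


Rotations (sorted):
  0: $acec -> last char: c
  1: acec$ -> last char: $
  2: c$ace -> last char: e
  3: cec$a -> last char: a
  4: ec$ac -> last char: c


BWT = c$eac


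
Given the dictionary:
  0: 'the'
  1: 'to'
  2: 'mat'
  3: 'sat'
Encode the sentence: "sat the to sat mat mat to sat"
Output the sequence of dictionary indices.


Look up each word in the dictionary:
  'sat' -> 3
  'the' -> 0
  'to' -> 1
  'sat' -> 3
  'mat' -> 2
  'mat' -> 2
  'to' -> 1
  'sat' -> 3

Encoded: [3, 0, 1, 3, 2, 2, 1, 3]


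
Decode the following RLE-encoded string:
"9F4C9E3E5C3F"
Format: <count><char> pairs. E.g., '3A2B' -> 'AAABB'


Expanding each <count><char> pair:
  9F -> 'FFFFFFFFF'
  4C -> 'CCCC'
  9E -> 'EEEEEEEEE'
  3E -> 'EEE'
  5C -> 'CCCCC'
  3F -> 'FFF'

Decoded = FFFFFFFFFCCCCEEEEEEEEEEEECCCCCFFF


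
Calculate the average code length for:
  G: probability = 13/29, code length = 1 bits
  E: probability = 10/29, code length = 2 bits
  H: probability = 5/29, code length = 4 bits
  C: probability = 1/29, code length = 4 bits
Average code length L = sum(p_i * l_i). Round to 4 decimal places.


Weighted contributions p_i * l_i:
  G: (13/29) * 1 = 13/29
  E: (10/29) * 2 = 20/29
  H: (5/29) * 4 = 20/29
  C: (1/29) * 4 = 4/29
Sum = (13 + 20 + 20 + 4)/29 = 57/29

L = 57/29 = 1.9655 bits/symbol


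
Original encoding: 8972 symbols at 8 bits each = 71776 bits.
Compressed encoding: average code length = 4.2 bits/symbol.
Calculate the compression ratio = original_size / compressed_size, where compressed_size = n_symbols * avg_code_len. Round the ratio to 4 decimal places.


original_size = n_symbols * orig_bits = 8972 * 8 = 71776 bits
compressed_size = n_symbols * avg_code_len = 8972 * 4.2 = 37682.4 bits
ratio = original_size / compressed_size = 71776 / 37682.4 = 1.9048

Compression ratio = 1.9048


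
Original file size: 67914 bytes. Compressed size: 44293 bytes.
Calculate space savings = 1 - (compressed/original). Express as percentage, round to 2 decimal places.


ratio = compressed/original = 44293/67914 = 0.652192
savings = 1 - ratio = 1 - 0.652192 = 0.347808
as a percentage: 0.347808 * 100 = 34.78%

Space savings = 1 - 44293/67914 = 34.78%


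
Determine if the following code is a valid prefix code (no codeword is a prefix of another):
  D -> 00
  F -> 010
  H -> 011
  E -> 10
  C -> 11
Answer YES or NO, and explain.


Checking each pair (does one codeword prefix another?):
  D='00' vs F='010': no prefix
  D='00' vs H='011': no prefix
  D='00' vs E='10': no prefix
  D='00' vs C='11': no prefix
  F='010' vs D='00': no prefix
  F='010' vs H='011': no prefix
  F='010' vs E='10': no prefix
  F='010' vs C='11': no prefix
  H='011' vs D='00': no prefix
  H='011' vs F='010': no prefix
  H='011' vs E='10': no prefix
  H='011' vs C='11': no prefix
  E='10' vs D='00': no prefix
  E='10' vs F='010': no prefix
  E='10' vs H='011': no prefix
  E='10' vs C='11': no prefix
  C='11' vs D='00': no prefix
  C='11' vs F='010': no prefix
  C='11' vs H='011': no prefix
  C='11' vs E='10': no prefix
No violation found over all pairs.

YES -- this is a valid prefix code. No codeword is a prefix of any other codeword.


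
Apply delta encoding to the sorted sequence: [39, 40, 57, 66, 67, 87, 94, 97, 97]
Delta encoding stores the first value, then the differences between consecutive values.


First value: 39
Deltas:
  40 - 39 = 1
  57 - 40 = 17
  66 - 57 = 9
  67 - 66 = 1
  87 - 67 = 20
  94 - 87 = 7
  97 - 94 = 3
  97 - 97 = 0


Delta encoded: [39, 1, 17, 9, 1, 20, 7, 3, 0]


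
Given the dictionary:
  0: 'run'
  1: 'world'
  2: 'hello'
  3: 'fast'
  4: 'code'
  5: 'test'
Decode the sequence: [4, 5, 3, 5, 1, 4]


Look up each index in the dictionary:
  4 -> 'code'
  5 -> 'test'
  3 -> 'fast'
  5 -> 'test'
  1 -> 'world'
  4 -> 'code'

Decoded: "code test fast test world code"


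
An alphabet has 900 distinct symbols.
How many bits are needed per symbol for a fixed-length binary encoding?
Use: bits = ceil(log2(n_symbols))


log2(900) = 9.8138
Bracket: 2^9 = 512 < 900 <= 2^10 = 1024
So ceil(log2(900)) = 10

bits = ceil(log2(900)) = ceil(9.8138) = 10 bits


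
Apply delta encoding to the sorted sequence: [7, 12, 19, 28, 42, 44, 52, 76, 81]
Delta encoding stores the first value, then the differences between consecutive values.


First value: 7
Deltas:
  12 - 7 = 5
  19 - 12 = 7
  28 - 19 = 9
  42 - 28 = 14
  44 - 42 = 2
  52 - 44 = 8
  76 - 52 = 24
  81 - 76 = 5


Delta encoded: [7, 5, 7, 9, 14, 2, 8, 24, 5]


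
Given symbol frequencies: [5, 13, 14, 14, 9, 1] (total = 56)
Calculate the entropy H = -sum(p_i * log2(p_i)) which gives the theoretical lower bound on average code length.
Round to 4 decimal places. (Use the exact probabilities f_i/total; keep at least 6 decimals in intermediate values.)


Per-symbol terms -p_i * log2(p_i) with p_i = f_i/56:
  p = 5/56 = 0.089286: log2(p) = -3.485427, -p*log2(p) = 0.311199
  p = 13/56 = 0.232143: log2(p) = -2.106915, -p*log2(p) = 0.489105
  p = 14/56 = 0.250000: log2(p) = -2.000000, -p*log2(p) = 0.500000
  p = 14/56 = 0.250000: log2(p) = -2.000000, -p*log2(p) = 0.500000
  p = 9/56 = 0.160714: log2(p) = -2.637430, -p*log2(p) = 0.423873
  p = 1/56 = 0.017857: log2(p) = -5.807355, -p*log2(p) = 0.103703
H = 0.311199 + 0.489105 + 0.500000 + 0.500000 + 0.423873 + 0.103703 = 2.327880

H = 2.3279 bits/symbol


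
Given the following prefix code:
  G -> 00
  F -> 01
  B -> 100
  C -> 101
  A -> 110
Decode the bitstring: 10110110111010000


Decoding step by step:
Bits 101 -> C
Bits 101 -> C
Bits 101 -> C
Bits 110 -> A
Bits 100 -> B
Bits 00 -> G


Decoded message: CCCABG


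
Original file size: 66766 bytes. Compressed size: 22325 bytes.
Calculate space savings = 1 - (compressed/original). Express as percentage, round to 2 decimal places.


ratio = compressed/original = 22325/66766 = 0.334377
savings = 1 - ratio = 1 - 0.334377 = 0.665623
as a percentage: 0.665623 * 100 = 66.56%

Space savings = 1 - 22325/66766 = 66.56%


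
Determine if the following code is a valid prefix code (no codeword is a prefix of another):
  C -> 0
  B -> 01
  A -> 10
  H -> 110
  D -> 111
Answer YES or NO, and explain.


Checking each pair (does one codeword prefix another?):
  C='0' vs B='01': prefix -- VIOLATION

NO -- this is NOT a valid prefix code. C (0) is a prefix of B (01).


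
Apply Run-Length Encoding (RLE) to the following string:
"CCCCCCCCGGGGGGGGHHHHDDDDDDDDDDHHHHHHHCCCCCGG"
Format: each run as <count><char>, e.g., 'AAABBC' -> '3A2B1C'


Scanning runs left to right:
  i=0: run of 'C' x 8 -> '8C'
  i=8: run of 'G' x 8 -> '8G'
  i=16: run of 'H' x 4 -> '4H'
  i=20: run of 'D' x 10 -> '10D'
  i=30: run of 'H' x 7 -> '7H'
  i=37: run of 'C' x 5 -> '5C'
  i=42: run of 'G' x 2 -> '2G'

RLE = 8C8G4H10D7H5C2G


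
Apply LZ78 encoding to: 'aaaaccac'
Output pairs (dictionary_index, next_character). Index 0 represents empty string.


LZ78 encoding steps:
Dictionary: {0: ''}
Step 1: w='' (idx 0), next='a' -> output (0, 'a'), add 'a' as idx 1
Step 2: w='a' (idx 1), next='a' -> output (1, 'a'), add 'aa' as idx 2
Step 3: w='a' (idx 1), next='c' -> output (1, 'c'), add 'ac' as idx 3
Step 4: w='' (idx 0), next='c' -> output (0, 'c'), add 'c' as idx 4
Step 5: w='ac' (idx 3), end of input -> output (3, '')


Encoded: [(0, 'a'), (1, 'a'), (1, 'c'), (0, 'c'), (3, '')]


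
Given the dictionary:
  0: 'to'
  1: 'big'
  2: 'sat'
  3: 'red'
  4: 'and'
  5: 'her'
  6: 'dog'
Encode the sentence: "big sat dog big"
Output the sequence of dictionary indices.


Look up each word in the dictionary:
  'big' -> 1
  'sat' -> 2
  'dog' -> 6
  'big' -> 1

Encoded: [1, 2, 6, 1]


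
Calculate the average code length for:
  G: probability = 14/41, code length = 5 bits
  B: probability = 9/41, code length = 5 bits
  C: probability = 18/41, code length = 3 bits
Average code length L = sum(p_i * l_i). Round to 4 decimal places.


Weighted contributions p_i * l_i:
  G: (14/41) * 5 = 70/41
  B: (9/41) * 5 = 45/41
  C: (18/41) * 3 = 54/41
Sum = (70 + 45 + 54)/41 = 169/41

L = 169/41 = 4.1220 bits/symbol


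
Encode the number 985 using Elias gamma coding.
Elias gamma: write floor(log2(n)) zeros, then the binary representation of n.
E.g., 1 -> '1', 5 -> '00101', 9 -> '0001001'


num_bits = floor(log2(985)) + 1 = 10
leading_zeros = num_bits - 1 = 9
binary(985) = 1111011001

Elias gamma(985) = '000000000' + '1111011001' = 0000000001111011001 (19 bits)


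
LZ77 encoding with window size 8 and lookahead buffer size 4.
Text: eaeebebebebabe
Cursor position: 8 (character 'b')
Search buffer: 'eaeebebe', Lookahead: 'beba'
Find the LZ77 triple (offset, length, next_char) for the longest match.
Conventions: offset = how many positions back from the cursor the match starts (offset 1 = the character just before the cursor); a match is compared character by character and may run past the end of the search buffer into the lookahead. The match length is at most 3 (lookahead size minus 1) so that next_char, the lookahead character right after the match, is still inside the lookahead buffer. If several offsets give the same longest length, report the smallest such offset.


Try each offset into the search buffer:
  offset=1 (pos 7, char 'e'): match length 0
  offset=2 (pos 6, char 'b'): match length 3
  offset=3 (pos 5, char 'e'): match length 0
  offset=4 (pos 4, char 'b'): match length 3
  offset=5 (pos 3, char 'e'): match length 0
  offset=6 (pos 2, char 'e'): match length 0
  offset=7 (pos 1, char 'a'): match length 0
  offset=8 (pos 0, char 'e'): match length 0
Longest match has length 3, found at offsets 2, 4; take the smallest, offset 2.
next_char = character at position 8 + 3 = 11 -> 'a'

Best match: offset=2, length=3 (matching 'beb' starting at position 6)
LZ77 triple: (2, 3, 'a')


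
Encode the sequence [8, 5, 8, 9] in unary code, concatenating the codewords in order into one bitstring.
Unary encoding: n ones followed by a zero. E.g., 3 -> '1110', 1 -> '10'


Encode each number as n ones followed by a terminating 0:
  8 -> 111111110 (9 bits)
  5 -> 111110 (6 bits)
  8 -> 111111110 (9 bits)
  9 -> 1111111110 (10 bits)
Total length = 9 + 6 + 9 + 10 = 34 bits.

Unary([8, 5, 8, 9]) = 1111111101111101111111101111111110 (34 bits)


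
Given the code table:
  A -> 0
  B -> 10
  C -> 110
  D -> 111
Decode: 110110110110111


Decoding:
110 -> C
110 -> C
110 -> C
110 -> C
111 -> D


Result: CCCCD


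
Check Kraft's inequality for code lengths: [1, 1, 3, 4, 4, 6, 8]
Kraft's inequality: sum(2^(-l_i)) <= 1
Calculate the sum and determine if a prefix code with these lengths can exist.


Sum = 2^(-1) + 2^(-1) + 2^(-3) + 2^(-4) + 2^(-4) + 2^(-6) + 2^(-8)
    = 0.5 + 0.5 + 0.125 + 0.0625 + 0.0625 + 0.015625 + 0.00390625
    = 325/256 = 1.26953125
Since 1.26953125 > 1, Kraft's inequality is NOT satisfied.
A prefix code with these lengths CANNOT exist.

Kraft sum = 1.26953125. Not satisfied.


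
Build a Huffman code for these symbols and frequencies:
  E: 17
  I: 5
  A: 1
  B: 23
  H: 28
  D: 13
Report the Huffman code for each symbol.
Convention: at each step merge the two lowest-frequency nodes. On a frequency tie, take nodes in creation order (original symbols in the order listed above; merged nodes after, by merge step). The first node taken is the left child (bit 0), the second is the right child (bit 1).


Huffman tree construction:
Step 1: Merge A(1) + I(5) = 6
Step 2: Merge (A+I)(6) + D(13) = 19
Step 3: Merge E(17) + ((A+I)+D)(19) = 36
Step 4: Merge B(23) + H(28) = 51
Step 5: Merge (E+((A+I)+D))(36) + (B+H)(51) = 87
Read each symbol's code off the tree from the root (left child = 0, right child = 1).

Codes:
  E: 00 (length 2)
  I: 0101 (length 4)
  A: 0100 (length 4)
  B: 10 (length 2)
  H: 11 (length 2)
  D: 011 (length 3)
Average code length: 199/87 = 2.2874 bits/symbol


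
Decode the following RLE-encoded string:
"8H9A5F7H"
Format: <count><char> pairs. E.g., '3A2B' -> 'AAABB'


Expanding each <count><char> pair:
  8H -> 'HHHHHHHH'
  9A -> 'AAAAAAAAA'
  5F -> 'FFFFF'
  7H -> 'HHHHHHH'

Decoded = HHHHHHHHAAAAAAAAAFFFFFHHHHHHH


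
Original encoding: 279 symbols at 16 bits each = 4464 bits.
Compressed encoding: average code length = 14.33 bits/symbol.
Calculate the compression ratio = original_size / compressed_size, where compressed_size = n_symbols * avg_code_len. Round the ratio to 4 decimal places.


original_size = n_symbols * orig_bits = 279 * 16 = 4464 bits
compressed_size = n_symbols * avg_code_len = 279 * 14.33 = 3998.07 bits
ratio = original_size / compressed_size = 4464 / 3998.07 = 1.1165

Compression ratio = 1.1165


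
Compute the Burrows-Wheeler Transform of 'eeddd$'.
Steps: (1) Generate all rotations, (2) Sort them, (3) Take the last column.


Rotations (sorted):
  0: $eeddd -> last char: d
  1: d$eedd -> last char: d
  2: dd$eed -> last char: d
  3: ddd$ee -> last char: e
  4: eddd$e -> last char: e
  5: eeddd$ -> last char: $


BWT = dddee$


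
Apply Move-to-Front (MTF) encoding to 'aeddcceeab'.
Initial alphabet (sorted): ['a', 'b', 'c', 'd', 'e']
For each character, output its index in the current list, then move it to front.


MTF encoding:
'a': index 0 in ['a', 'b', 'c', 'd', 'e'] -> ['a', 'b', 'c', 'd', 'e']
'e': index 4 in ['a', 'b', 'c', 'd', 'e'] -> ['e', 'a', 'b', 'c', 'd']
'd': index 4 in ['e', 'a', 'b', 'c', 'd'] -> ['d', 'e', 'a', 'b', 'c']
'd': index 0 in ['d', 'e', 'a', 'b', 'c'] -> ['d', 'e', 'a', 'b', 'c']
'c': index 4 in ['d', 'e', 'a', 'b', 'c'] -> ['c', 'd', 'e', 'a', 'b']
'c': index 0 in ['c', 'd', 'e', 'a', 'b'] -> ['c', 'd', 'e', 'a', 'b']
'e': index 2 in ['c', 'd', 'e', 'a', 'b'] -> ['e', 'c', 'd', 'a', 'b']
'e': index 0 in ['e', 'c', 'd', 'a', 'b'] -> ['e', 'c', 'd', 'a', 'b']
'a': index 3 in ['e', 'c', 'd', 'a', 'b'] -> ['a', 'e', 'c', 'd', 'b']
'b': index 4 in ['a', 'e', 'c', 'd', 'b'] -> ['b', 'a', 'e', 'c', 'd']


Output: [0, 4, 4, 0, 4, 0, 2, 0, 3, 4]


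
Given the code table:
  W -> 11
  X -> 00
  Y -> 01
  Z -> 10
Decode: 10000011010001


Decoding:
10 -> Z
00 -> X
00 -> X
11 -> W
01 -> Y
00 -> X
01 -> Y


Result: ZXXWYXY


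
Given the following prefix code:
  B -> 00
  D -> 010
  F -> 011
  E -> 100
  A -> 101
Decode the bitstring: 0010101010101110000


Decoding step by step:
Bits 00 -> B
Bits 101 -> A
Bits 010 -> D
Bits 101 -> A
Bits 011 -> F
Bits 100 -> E
Bits 00 -> B


Decoded message: BADAFEB


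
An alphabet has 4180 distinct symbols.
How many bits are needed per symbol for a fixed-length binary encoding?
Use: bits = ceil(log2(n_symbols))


log2(4180) = 12.0293
Bracket: 2^12 = 4096 < 4180 <= 2^13 = 8192
So ceil(log2(4180)) = 13

bits = ceil(log2(4180)) = ceil(12.0293) = 13 bits


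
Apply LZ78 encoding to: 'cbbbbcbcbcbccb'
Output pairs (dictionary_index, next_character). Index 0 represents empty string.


LZ78 encoding steps:
Dictionary: {0: ''}
Step 1: w='' (idx 0), next='c' -> output (0, 'c'), add 'c' as idx 1
Step 2: w='' (idx 0), next='b' -> output (0, 'b'), add 'b' as idx 2
Step 3: w='b' (idx 2), next='b' -> output (2, 'b'), add 'bb' as idx 3
Step 4: w='b' (idx 2), next='c' -> output (2, 'c'), add 'bc' as idx 4
Step 5: w='bc' (idx 4), next='b' -> output (4, 'b'), add 'bcb' as idx 5
Step 6: w='c' (idx 1), next='b' -> output (1, 'b'), add 'cb' as idx 6
Step 7: w='c' (idx 1), next='c' -> output (1, 'c'), add 'cc' as idx 7
Step 8: w='b' (idx 2), end of input -> output (2, '')


Encoded: [(0, 'c'), (0, 'b'), (2, 'b'), (2, 'c'), (4, 'b'), (1, 'b'), (1, 'c'), (2, '')]


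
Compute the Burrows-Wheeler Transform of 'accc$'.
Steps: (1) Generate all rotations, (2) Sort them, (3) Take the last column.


Rotations (sorted):
  0: $accc -> last char: c
  1: accc$ -> last char: $
  2: c$acc -> last char: c
  3: cc$ac -> last char: c
  4: ccc$a -> last char: a


BWT = c$cca


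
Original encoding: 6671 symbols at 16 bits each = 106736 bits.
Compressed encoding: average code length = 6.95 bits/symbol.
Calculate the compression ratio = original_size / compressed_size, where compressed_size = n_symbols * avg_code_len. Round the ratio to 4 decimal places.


original_size = n_symbols * orig_bits = 6671 * 16 = 106736 bits
compressed_size = n_symbols * avg_code_len = 6671 * 6.95 = 46363.45 bits
ratio = original_size / compressed_size = 106736 / 46363.45 = 2.3022

Compression ratio = 2.3022


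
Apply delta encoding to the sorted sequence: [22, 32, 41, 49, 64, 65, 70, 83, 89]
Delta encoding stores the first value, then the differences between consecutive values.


First value: 22
Deltas:
  32 - 22 = 10
  41 - 32 = 9
  49 - 41 = 8
  64 - 49 = 15
  65 - 64 = 1
  70 - 65 = 5
  83 - 70 = 13
  89 - 83 = 6


Delta encoded: [22, 10, 9, 8, 15, 1, 5, 13, 6]


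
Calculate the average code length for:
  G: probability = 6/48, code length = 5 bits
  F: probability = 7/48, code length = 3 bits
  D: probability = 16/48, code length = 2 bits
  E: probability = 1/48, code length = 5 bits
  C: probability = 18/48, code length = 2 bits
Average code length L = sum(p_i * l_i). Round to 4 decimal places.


Weighted contributions p_i * l_i:
  G: (6/48) * 5 = 30/48
  F: (7/48) * 3 = 21/48
  D: (16/48) * 2 = 32/48
  E: (1/48) * 5 = 5/48
  C: (18/48) * 2 = 36/48
Sum = (30 + 21 + 32 + 5 + 36)/48 = 124/48

L = 124/48 = 2.5833 bits/symbol


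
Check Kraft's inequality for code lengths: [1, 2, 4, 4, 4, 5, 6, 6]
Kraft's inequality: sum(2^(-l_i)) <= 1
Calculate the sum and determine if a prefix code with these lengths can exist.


Sum = 2^(-1) + 2^(-2) + 2^(-4) + 2^(-4) + 2^(-4) + 2^(-5) + 2^(-6) + 2^(-6)
    = 0.5 + 0.25 + 0.0625 + 0.0625 + 0.0625 + 0.03125 + 0.015625 + 0.015625
    = 64/64 = 1.0
Since 1.0 <= 1, Kraft's inequality IS satisfied.
A prefix code with these lengths CAN exist.

Kraft sum = 1.0. Satisfied.


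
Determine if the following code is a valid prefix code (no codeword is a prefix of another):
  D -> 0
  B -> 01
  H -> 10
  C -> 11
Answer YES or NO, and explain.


Checking each pair (does one codeword prefix another?):
  D='0' vs B='01': prefix -- VIOLATION

NO -- this is NOT a valid prefix code. D (0) is a prefix of B (01).


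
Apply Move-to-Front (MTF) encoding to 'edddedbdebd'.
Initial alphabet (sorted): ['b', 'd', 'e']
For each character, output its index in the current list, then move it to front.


MTF encoding:
'e': index 2 in ['b', 'd', 'e'] -> ['e', 'b', 'd']
'd': index 2 in ['e', 'b', 'd'] -> ['d', 'e', 'b']
'd': index 0 in ['d', 'e', 'b'] -> ['d', 'e', 'b']
'd': index 0 in ['d', 'e', 'b'] -> ['d', 'e', 'b']
'e': index 1 in ['d', 'e', 'b'] -> ['e', 'd', 'b']
'd': index 1 in ['e', 'd', 'b'] -> ['d', 'e', 'b']
'b': index 2 in ['d', 'e', 'b'] -> ['b', 'd', 'e']
'd': index 1 in ['b', 'd', 'e'] -> ['d', 'b', 'e']
'e': index 2 in ['d', 'b', 'e'] -> ['e', 'd', 'b']
'b': index 2 in ['e', 'd', 'b'] -> ['b', 'e', 'd']
'd': index 2 in ['b', 'e', 'd'] -> ['d', 'b', 'e']


Output: [2, 2, 0, 0, 1, 1, 2, 1, 2, 2, 2]


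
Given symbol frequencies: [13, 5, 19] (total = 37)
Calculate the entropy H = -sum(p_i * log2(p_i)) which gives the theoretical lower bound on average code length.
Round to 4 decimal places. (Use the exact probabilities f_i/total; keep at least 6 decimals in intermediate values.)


Per-symbol terms -p_i * log2(p_i) with p_i = f_i/37:
  p = 13/37 = 0.351351: log2(p) = -1.509014, -p*log2(p) = 0.530194
  p = 5/37 = 0.135135: log2(p) = -2.887525, -p*log2(p) = 0.390206
  p = 19/37 = 0.513514: log2(p) = -0.961526, -p*log2(p) = 0.493757
H = 0.530194 + 0.390206 + 0.493757 = 1.414157

H = 1.4142 bits/symbol


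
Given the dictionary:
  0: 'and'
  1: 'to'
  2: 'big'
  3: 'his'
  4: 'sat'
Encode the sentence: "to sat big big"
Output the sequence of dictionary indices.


Look up each word in the dictionary:
  'to' -> 1
  'sat' -> 4
  'big' -> 2
  'big' -> 2

Encoded: [1, 4, 2, 2]


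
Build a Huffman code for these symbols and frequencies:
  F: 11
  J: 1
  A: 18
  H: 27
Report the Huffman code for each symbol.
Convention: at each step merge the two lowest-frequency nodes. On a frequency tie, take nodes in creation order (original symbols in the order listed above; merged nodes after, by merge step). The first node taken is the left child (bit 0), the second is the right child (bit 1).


Huffman tree construction:
Step 1: Merge J(1) + F(11) = 12
Step 2: Merge (J+F)(12) + A(18) = 30
Step 3: Merge H(27) + ((J+F)+A)(30) = 57
Read each symbol's code off the tree from the root (left child = 0, right child = 1).

Codes:
  F: 101 (length 3)
  J: 100 (length 3)
  A: 11 (length 2)
  H: 0 (length 1)
Average code length: 99/57 = 1.7368 bits/symbol
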